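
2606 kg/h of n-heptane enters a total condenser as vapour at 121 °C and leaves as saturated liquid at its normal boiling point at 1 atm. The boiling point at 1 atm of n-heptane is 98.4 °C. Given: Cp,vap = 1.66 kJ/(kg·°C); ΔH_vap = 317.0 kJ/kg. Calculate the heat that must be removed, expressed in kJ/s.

Q_c = 257 kJ/s

vapour 121→98.4 °C: -37.516 kJ/kg
condensation at 98.4 °C: -317 kJ/kg
Δh = -37.516 + -317 = -354.52 kJ/kg
Q = ṁ·Δh = 2606 kg/h × -354.52 kJ/kg = -923870 kJ/h
|Q| = 256.63 kW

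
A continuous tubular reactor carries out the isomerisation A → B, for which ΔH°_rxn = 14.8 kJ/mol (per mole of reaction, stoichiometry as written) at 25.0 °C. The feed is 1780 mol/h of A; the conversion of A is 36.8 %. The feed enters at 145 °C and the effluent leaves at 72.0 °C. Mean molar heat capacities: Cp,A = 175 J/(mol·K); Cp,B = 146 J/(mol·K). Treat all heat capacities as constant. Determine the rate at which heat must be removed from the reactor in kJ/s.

Q_out = 3.87 kJ/s

Extent of reaction ξ = 0.368 × 1780 = 655.04 mol/h
Reaction term: ξ·ΔH°_rxn = 655.04 × 14.8 = 9694.6 kJ/h
Sensible, feed 145→25 °C: -37380 kJ/h
Outlet flows (mol/h): A 1125, B 655.04
Sensible, products 25→72.0 °C: 13748 kJ/h
Q = ΔH = -13938 kJ/h = -3.8716 kW
Heat removed = 3.8716 kJ/s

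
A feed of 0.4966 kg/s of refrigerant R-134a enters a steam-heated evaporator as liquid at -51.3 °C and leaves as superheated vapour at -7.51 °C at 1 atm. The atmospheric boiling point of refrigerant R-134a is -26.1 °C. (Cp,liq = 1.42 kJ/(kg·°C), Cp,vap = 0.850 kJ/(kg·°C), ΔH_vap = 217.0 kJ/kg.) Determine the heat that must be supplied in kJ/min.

liquid -51.3→-26.1 °C: 35.784 kJ/kg
vaporisation at -26.1 °C: 217 kJ/kg
vapour -26.1→-7.51 °C: 15.802 kJ/kg
Δh = 35.784 + 217 + 15.802 = 268.59 kJ/kg
Q = ṁ·Δh = 0.4966 kg/s × 268.59 kJ/kg = 133.38 kJ/s
|Q| = 133.38 kW = 8002.8 kJ/min

Q = 8000 kJ/min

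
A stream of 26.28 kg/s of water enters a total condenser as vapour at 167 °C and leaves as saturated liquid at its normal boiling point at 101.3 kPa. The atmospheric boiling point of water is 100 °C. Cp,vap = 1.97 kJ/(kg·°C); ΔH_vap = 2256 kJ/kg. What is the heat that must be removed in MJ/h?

Q_c = 226000 MJ/h

vapour 167→100 °C: -131.99 kJ/kg
condensation at 100 °C: -2256 kJ/kg
Δh = -131.99 + -2256 = -2388 kJ/kg
Q = ṁ·Δh = 26.28 kg/s × -2388 kJ/kg = -62756 kJ/s
|Q| = 62756 kW = 225920 MJ/h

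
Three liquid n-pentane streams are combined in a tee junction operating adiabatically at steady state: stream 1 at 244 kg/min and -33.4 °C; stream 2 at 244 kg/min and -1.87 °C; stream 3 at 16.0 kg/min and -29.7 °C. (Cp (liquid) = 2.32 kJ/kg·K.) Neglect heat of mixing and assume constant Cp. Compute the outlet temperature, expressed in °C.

T_out = -18.0 °C

Energy balance with Q = 0: Σ ṁᵢCp,ᵢ(T_out − Tᵢ) = 0
T_out = Σ ṁᵢCp,ᵢTᵢ / Σ ṁᵢCp,ᵢ
      = -21068 / 1169.3 = -18.018 °C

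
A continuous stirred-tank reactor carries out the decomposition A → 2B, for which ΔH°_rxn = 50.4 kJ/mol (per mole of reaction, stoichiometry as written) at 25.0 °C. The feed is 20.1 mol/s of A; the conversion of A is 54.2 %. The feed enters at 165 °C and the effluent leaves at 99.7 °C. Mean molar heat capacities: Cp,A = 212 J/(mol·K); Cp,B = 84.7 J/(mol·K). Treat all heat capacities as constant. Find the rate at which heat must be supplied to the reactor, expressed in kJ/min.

Extent of reaction ξ = 0.542 × 20.1 = 10.894 mol/s
Reaction term: ξ·ΔH°_rxn = 10.894 × 50.4 = 549.07 kJ/s
Sensible, feed 165→25 °C: -596.57 kJ/s
Outlet flows (mol/s): A 9.2058, B 21.788
Sensible, products 25→99.7 °C: 283.64 kJ/s
Q = ΔH = 236.14 kJ/s = 236.14 kW
Heat supplied = 14169 kJ/min

Q_in = 14200 kJ/min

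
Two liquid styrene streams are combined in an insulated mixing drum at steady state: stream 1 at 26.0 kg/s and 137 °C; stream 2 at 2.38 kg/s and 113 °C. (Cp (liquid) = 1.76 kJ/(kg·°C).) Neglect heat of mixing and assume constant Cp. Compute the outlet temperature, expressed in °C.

Energy balance with Q = 0: Σ ṁᵢCp,ᵢ(T_out − Tᵢ) = 0
Σ ṁᵢCp,ᵢTᵢ = 26.0×1.76×137 + 2.38×1.76×113 = 6742.5
Σ ṁᵢCp,ᵢ = 26.0×1.76 + 2.38×1.76 = 49.949
T_out = 6742.5 / 49.949 = 134.99 °C

T_out = 135 °C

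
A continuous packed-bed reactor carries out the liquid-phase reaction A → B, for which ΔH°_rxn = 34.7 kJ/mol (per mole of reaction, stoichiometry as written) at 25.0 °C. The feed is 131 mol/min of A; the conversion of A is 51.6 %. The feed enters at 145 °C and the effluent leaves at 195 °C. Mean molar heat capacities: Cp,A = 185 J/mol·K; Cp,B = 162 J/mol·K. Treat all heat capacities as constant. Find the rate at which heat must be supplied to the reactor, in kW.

Q_in = 54.9 kW

Extent of reaction ξ = 0.516 × 131 = 67.596 mol/min
Reaction term: ξ·ΔH°_rxn = 67.596 × 34.7 = 2345.6 kJ/min
Sensible, feed 145→25 °C: -2908.2 kJ/min
Outlet flows (mol/min): A 63.404, B 67.596
Sensible, products 25→195 °C: 3855.6 kJ/min
Q = ΔH = 3293 kJ/min = 54.884 kW
Heat supplied = 54.884 kW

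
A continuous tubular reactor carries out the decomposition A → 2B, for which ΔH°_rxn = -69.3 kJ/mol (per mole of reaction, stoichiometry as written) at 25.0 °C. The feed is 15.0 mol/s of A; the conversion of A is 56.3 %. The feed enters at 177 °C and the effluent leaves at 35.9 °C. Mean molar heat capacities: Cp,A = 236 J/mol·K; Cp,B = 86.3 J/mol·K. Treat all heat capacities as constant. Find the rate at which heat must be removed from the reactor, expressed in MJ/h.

Q_out = 3930 MJ/h

Extent of reaction ξ = 0.563 × 15.0 = 8.445 mol/s
Reaction term: ξ·ΔH°_rxn = 8.445 × -69.3 = -585.24 kJ/s
Sensible, feed 177→25 °C: -538.08 kJ/s
Outlet flows (mol/s): A 6.555, B 16.89
Sensible, products 25→35.9 °C: 32.75 kJ/s
Q = ΔH = -1090.6 kJ/s = -1090.6 kW
Heat removed = 3926 MJ/h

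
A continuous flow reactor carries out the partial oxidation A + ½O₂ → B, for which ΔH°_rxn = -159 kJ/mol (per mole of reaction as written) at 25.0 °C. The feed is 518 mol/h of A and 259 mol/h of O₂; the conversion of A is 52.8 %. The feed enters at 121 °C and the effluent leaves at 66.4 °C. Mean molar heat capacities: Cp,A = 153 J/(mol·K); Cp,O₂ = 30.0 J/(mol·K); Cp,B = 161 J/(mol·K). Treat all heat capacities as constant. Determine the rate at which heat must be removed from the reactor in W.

Extent of reaction ξ = 0.528 × 518 = 273.5 mol/h
Reaction term: ξ·ΔH°_rxn = 273.5 × -159 = -43487 kJ/h
Sensible, feed 121→25 °C: -8354.3 kJ/h
Outlet flows (mol/h): A 244.5, O₂ 122.25, B 273.5
Sensible, products 25→66.4 °C: 3523.5 kJ/h
Q = ΔH = -48318 kJ/h = -13.422 kW
Heat removed = 13422 W

Q_out = 13400 W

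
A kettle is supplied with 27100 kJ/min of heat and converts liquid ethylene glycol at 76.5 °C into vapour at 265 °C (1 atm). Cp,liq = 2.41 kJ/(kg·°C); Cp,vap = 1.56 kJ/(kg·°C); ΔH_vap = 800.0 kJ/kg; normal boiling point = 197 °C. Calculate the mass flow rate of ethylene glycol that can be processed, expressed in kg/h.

Δh = 2.41×(197−76.5) + 800.0 + 1.56×(265−197) = 1196.5 kJ/kg
Q = 27100 kJ/min = 451.67 kJ/s = 1.626e+06 kJ/h
ṁ = Q/Δh = 1.626e+06 / 1196.5 = 1359 kg/h

ṁ = 1360 kg/h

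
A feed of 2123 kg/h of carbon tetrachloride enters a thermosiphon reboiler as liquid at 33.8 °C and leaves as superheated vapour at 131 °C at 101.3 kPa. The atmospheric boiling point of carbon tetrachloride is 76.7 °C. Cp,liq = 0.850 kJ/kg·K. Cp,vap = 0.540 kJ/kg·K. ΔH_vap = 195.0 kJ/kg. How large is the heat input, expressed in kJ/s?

Q = 154 kJ/s

liquid 33.8→76.7 °C: 36.465 kJ/kg
vaporisation at 76.7 °C: 195 kJ/kg
vapour 76.7→131 °C: 29.322 kJ/kg
Δh = 36.465 + 195 + 29.322 = 260.79 kJ/kg
Q = ṁ·Δh = 2123 kg/h × 260.79 kJ/kg = 553650 kJ/h
|Q| = 153.79 kW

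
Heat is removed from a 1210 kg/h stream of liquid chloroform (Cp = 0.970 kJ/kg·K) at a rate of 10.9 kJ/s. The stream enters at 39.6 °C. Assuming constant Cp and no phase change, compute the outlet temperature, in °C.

Q = 10.9 kJ/s = 39240 kJ/h
ΔT = Q/(ṁ·Cp) = 39240/(1210×0.970) = 33.433 K
T_out = 39.6 − 33.433 = 6.1673 °C

T_out = 6.17 °C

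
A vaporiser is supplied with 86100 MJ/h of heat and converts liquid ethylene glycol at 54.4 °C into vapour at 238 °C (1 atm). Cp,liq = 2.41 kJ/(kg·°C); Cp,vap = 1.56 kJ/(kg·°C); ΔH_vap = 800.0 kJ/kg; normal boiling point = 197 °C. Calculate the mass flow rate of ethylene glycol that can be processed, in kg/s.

ṁ = 19.8 kg/s

Δh = 2.41×(197−54.4) + 800.0 + 1.56×(238−197) = 1207.6 kJ/kg
Q = 86100 MJ/h = 23917 kJ/s = 23917 kJ/s
ṁ = Q/Δh = 23917 / 1207.6 = 19.805 kg/s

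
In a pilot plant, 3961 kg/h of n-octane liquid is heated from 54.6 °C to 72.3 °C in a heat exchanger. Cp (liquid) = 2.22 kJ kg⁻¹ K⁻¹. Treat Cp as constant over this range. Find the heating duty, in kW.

Q = 43.2 kW

Q = ṁ·Cp·ΔT = 3961 × 2.22 × (72.3 − 54.6) = 155640 kJ/h
Converting: 155640 / 3600 s = 43.234 kW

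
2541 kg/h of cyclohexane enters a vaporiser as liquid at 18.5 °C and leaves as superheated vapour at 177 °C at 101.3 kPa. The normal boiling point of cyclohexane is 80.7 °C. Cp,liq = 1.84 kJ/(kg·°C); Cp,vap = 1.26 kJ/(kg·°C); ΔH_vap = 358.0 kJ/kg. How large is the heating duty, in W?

Q = 419000 W

liquid 18.5→80.7 °C: 114.45 kJ/kg
vaporisation at 80.7 °C: 358 kJ/kg
vapour 80.7→177 °C: 121.34 kJ/kg
Δh = 114.45 + 358 + 121.34 = 593.79 kJ/kg
Q = ṁ·Δh = 2541 kg/h × 593.79 kJ/kg = 1.5088e+06 kJ/h
|Q| = 419.11 kW = 419110 W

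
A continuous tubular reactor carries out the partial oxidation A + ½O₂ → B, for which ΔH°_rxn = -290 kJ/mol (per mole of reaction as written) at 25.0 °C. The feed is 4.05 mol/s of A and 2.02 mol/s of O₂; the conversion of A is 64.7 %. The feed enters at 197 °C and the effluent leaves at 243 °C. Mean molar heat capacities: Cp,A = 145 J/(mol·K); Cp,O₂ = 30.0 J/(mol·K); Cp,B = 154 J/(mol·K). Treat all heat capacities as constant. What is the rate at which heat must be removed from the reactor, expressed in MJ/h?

Extent of reaction ξ = 0.647 × 4.05 = 2.6204 mol/s
Reaction term: ξ·ΔH°_rxn = 2.6204 × -290 = -759.9 kJ/s
Sensible, feed 197→25 °C: -111.43 kJ/s
Outlet flows (mol/s): A 1.4296, O₂ 0.70982, B 2.6204
Sensible, products 25→243 °C: 137.8 kJ/s
Q = ΔH = -733.53 kJ/s = -733.53 kW
Heat removed = 2640.7 MJ/h

Q_out = 2640 MJ/h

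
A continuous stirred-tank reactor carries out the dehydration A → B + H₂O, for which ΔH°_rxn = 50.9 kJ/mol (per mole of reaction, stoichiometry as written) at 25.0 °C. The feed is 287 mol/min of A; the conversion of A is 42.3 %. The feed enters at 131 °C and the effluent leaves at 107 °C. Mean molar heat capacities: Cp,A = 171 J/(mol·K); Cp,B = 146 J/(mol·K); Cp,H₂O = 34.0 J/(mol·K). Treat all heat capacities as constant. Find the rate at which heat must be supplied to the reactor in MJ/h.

Extent of reaction ξ = 0.423 × 287 = 121.4 mol/min
Reaction term: ξ·ΔH°_rxn = 121.4 × 50.9 = 6179.3 kJ/min
Sensible, feed 131→25 °C: -5202.2 kJ/min
Outlet flows (mol/min): A 165.6, B 121.4, H₂O 121.4
Sensible, products 25→107 °C: 4113.9 kJ/min
Q = ΔH = 5091.1 kJ/min = 84.851 kW
Heat supplied = 305.46 MJ/h

Q_in = 305 MJ/h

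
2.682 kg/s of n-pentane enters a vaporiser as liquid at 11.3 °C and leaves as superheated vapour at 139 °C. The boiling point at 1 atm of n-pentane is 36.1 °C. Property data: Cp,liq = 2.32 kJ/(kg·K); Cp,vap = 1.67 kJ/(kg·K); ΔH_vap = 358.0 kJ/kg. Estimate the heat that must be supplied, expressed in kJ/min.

Q = 94500 kJ/min

liquid 11.3→36.1 °C: 57.536 kJ/kg
vaporisation at 36.1 °C: 358 kJ/kg
vapour 36.1→139 °C: 171.84 kJ/kg
Δh = 57.536 + 358 + 171.84 = 587.38 kJ/kg
Q = ṁ·Δh = 2.682 kg/s × 587.38 kJ/kg = 1575.4 kJ/s
|Q| = 1575.4 kW = 94521 kJ/min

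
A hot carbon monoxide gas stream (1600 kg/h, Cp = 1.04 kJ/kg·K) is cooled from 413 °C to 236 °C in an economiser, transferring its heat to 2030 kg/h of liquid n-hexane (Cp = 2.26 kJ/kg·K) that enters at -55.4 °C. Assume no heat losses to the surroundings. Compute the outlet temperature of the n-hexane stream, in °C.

T_c,out = 8.80 °C

Heat released by hot stream: Q = 1600 × 1.04 × (413 − 236) = 294530 kJ/h
Energy balance on cold side (adiabatic exchanger): Q = ṁ_c·Cp_c·(T_c,out − T_c,in)
T_c,out = -55.4 + 294530/(2030 × 2.26) = 8.7981 °C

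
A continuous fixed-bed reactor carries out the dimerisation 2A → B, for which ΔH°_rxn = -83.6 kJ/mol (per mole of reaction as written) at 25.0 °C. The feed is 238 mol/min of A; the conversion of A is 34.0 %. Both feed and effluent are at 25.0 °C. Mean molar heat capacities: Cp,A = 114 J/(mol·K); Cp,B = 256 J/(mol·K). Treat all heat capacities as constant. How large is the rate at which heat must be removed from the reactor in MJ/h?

Extent of reaction ξ = 0.340 × 238 / 2 = 40.46 mol/min
Reaction term: ξ·ΔH°_rxn = 40.46 × -83.6 = -3382.5 kJ/min
Q = ΔH = -3382.5 kJ/min = -56.374 kW
Heat removed = 202.95 MJ/h

Q_out = 203 MJ/h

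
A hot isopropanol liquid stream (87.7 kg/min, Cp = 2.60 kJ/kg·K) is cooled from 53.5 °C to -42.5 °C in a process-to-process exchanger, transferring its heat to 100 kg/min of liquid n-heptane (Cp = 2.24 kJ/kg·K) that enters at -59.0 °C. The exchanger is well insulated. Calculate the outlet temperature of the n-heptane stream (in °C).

Heat released by hot stream: Q = 87.7 × 2.60 × (53.5 − -42.5) = 21890 kJ/min
Energy balance on cold side (adiabatic exchanger): Q = ṁ_c·Cp_c·(T_c,out − T_c,in)
T_c,out = -59.0 + 21890/(100 × 2.24) = 38.723 °C

T_c,out = 38.7 °C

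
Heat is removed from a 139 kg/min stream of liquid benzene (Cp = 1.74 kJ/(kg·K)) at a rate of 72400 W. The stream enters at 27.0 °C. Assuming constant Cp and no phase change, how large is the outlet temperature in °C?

Q = 72400 W = 4344 kJ/min
ΔT = Q/(ṁ·Cp) = 4344/(139×1.74) = 17.961 K
T_out = 27.0 − 17.961 = 9.0392 °C

T_out = 9.04 °C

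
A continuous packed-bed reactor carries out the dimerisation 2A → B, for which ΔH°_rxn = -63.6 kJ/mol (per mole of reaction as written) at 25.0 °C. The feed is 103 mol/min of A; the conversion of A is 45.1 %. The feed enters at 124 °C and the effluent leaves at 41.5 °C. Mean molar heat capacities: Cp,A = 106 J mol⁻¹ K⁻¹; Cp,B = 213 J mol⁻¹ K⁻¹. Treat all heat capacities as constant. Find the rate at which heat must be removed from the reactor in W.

Extent of reaction ξ = 0.451 × 103 / 2 = 23.227 mol/min
Reaction term: ξ·ΔH°_rxn = 23.227 × -63.6 = -1477.2 kJ/min
Sensible, feed 124→25 °C: -1080.9 kJ/min
Outlet flows (mol/min): A 56.547, B 23.227
Sensible, products 25→41.5 °C: 180.53 kJ/min
Q = ΔH = -2377.6 kJ/min = -39.626 kW
Heat removed = 39626 W

Q_out = 39600 W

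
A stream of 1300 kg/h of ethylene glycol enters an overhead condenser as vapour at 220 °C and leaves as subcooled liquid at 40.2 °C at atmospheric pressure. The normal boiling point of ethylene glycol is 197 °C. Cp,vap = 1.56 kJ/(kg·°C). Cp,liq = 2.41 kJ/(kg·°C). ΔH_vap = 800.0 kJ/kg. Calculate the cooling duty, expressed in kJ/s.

Q_c = 438 kJ/s

vapour 220→197 °C: -35.88 kJ/kg
condensation at 197 °C: -800 kJ/kg
liquid 197→40.2 °C: -377.89 kJ/kg
Δh = -35.88 + -800 + -377.89 = -1213.8 kJ/kg
Q = ṁ·Δh = 1300 kg/h × -1213.8 kJ/kg = -1.5779e+06 kJ/h
|Q| = 438.31 kW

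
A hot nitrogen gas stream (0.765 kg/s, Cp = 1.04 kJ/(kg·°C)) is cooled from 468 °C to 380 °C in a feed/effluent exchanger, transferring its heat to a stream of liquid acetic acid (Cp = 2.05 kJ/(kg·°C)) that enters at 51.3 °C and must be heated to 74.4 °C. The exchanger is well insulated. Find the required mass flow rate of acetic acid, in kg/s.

ṁ_c = 1.48 kg/s

Heat released by hot stream: Q = 0.765 × 1.04 × (468 − 380) = 70.013 kJ/s
Energy balance on cold side (adiabatic exchanger): Q = ṁ_c·Cp_c·(T_c,out − T_c,in)
ṁ_c = 70.013 / [2.05 × (74.4 − 51.3)] = 1.4785 kg/s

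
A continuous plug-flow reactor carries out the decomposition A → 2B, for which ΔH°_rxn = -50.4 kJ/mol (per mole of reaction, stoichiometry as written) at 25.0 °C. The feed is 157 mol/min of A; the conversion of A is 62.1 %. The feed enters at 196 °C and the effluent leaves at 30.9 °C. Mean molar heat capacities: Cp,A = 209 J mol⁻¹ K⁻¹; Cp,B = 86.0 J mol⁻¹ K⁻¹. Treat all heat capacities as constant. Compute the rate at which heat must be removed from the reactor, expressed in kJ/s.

Extent of reaction ξ = 0.621 × 157 = 97.497 mol/min
Reaction term: ξ·ΔH°_rxn = 97.497 × -50.4 = -4913.8 kJ/min
Sensible, feed 196→25 °C: -5611 kJ/min
Outlet flows (mol/min): A 59.503, B 194.99
Sensible, products 25→30.9 °C: 172.31 kJ/min
Q = ΔH = -10353 kJ/min = -172.54 kW
Heat removed = 172.54 kJ/s

Q_out = 173 kJ/s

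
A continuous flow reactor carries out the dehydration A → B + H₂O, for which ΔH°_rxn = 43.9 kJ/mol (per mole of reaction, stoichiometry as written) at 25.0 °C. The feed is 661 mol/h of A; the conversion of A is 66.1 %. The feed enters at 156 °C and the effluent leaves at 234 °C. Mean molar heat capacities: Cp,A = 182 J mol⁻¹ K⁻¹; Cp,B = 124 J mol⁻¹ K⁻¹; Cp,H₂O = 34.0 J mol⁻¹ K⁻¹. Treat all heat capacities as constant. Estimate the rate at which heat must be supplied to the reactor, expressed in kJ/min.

Extent of reaction ξ = 0.661 × 661 = 436.92 mol/h
Reaction term: ξ·ΔH°_rxn = 436.92 × 43.9 = 19181 kJ/h
Sensible, feed 156→25 °C: -15760 kJ/h
Outlet flows (mol/h): A 224.08, B 436.92, H₂O 436.92
Sensible, products 25→234 °C: 22952 kJ/h
Q = ΔH = 26373 kJ/h = 7.3258 kW
Heat supplied = 439.55 kJ/min

Q_in = 440 kJ/min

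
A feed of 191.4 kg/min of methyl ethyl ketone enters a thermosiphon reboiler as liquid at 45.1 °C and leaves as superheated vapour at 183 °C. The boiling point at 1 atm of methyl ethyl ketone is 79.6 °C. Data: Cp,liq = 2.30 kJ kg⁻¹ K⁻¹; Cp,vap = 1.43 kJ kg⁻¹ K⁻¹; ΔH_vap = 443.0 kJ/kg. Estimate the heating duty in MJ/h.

Q = 7700 MJ/h

liquid 45.1→79.6 °C: 79.35 kJ/kg
vaporisation at 79.6 °C: 443 kJ/kg
vapour 79.6→183 °C: 147.86 kJ/kg
Δh = 79.35 + 443 + 147.86 = 670.21 kJ/kg
Q = ṁ·Δh = 191.4 kg/min × 670.21 kJ/kg = 128280 kJ/min
|Q| = 2138 kW = 7696.7 MJ/h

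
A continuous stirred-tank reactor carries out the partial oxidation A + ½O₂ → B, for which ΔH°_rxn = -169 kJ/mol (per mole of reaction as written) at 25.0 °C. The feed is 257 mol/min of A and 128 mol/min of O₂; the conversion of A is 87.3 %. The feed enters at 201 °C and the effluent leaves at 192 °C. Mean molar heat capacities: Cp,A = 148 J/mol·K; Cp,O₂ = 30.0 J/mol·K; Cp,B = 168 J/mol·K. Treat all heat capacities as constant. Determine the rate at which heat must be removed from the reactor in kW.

Q_out = 635 kW

Extent of reaction ξ = 0.873 × 257 = 224.36 mol/min
Reaction term: ξ·ΔH°_rxn = 224.36 × -169 = -37917 kJ/min
Sensible, feed 201→25 °C: -7370.2 kJ/min
Outlet flows (mol/min): A 32.639, O₂ 15.82, B 224.36
Sensible, products 25→192 °C: 7180.6 kJ/min
Q = ΔH = -38107 kJ/min = -635.11 kW
Heat removed = 635.11 kW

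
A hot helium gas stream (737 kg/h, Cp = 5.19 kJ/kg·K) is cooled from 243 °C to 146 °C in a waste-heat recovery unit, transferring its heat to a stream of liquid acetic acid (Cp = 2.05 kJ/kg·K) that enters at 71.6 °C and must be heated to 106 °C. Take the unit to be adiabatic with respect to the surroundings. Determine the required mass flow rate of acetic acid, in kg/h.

ṁ_c = 5260 kg/h

Heat released by hot stream: Q = 737 × 5.19 × (243 − 146) = 371030 kJ/h
Energy balance on cold side (adiabatic exchanger): Q = ṁ_c·Cp_c·(T_c,out − T_c,in)
ṁ_c = 371030 / [2.05 × (106 − 71.6)] = 5261.3 kg/h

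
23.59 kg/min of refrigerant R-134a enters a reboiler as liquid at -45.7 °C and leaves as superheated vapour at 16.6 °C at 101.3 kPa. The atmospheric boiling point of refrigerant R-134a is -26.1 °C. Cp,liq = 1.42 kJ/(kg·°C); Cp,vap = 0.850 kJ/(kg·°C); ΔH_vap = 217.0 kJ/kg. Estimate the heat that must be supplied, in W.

Q = 111000 W

liquid -45.7→-26.1 °C: 27.832 kJ/kg
vaporisation at -26.1 °C: 217 kJ/kg
vapour -26.1→16.6 °C: 36.295 kJ/kg
Δh = 27.832 + 217 + 36.295 = 281.13 kJ/kg
Q = ṁ·Δh = 23.59 kg/min × 281.13 kJ/kg = 6631.8 kJ/min
|Q| = 110.53 kW = 110530 W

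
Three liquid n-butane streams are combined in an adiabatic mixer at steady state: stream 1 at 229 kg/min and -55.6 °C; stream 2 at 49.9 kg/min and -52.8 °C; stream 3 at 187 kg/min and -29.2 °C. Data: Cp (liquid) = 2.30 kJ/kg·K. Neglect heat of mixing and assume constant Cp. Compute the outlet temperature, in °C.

Adiabatic, steady state ⇒ Σ ṁᵢCp,ᵢ(T_out − Tᵢ) = 0
T_out = Σ ṁᵢCp,ᵢTᵢ / Σ ṁᵢCp,ᵢ
      = -47903 / 1071.6 = -44.704 °C

T_out = -44.7 °C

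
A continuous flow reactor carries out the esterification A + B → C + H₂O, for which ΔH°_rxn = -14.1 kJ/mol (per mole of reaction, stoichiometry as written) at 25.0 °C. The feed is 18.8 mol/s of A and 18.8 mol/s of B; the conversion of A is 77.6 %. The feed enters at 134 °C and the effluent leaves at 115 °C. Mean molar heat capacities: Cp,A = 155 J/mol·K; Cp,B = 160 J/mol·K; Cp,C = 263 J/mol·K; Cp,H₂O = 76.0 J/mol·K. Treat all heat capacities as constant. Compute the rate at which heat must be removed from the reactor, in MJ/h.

Extent of reaction ξ = 0.776 × 18.8 = 14.589 mol/s
Reaction term: ξ·ΔH°_rxn = 14.589 × -14.1 = -205.7 kJ/s
Sensible, feed 134→25 °C: -645.5 kJ/s
Outlet flows (mol/s): A 4.2112, B 4.2112, C 14.589, H₂O 14.589
Sensible, products 25→115 °C: 564.49 kJ/s
Q = ΔH = -286.71 kJ/s = -286.71 kW
Heat removed = 1032.1 MJ/h

Q_out = 1030 MJ/h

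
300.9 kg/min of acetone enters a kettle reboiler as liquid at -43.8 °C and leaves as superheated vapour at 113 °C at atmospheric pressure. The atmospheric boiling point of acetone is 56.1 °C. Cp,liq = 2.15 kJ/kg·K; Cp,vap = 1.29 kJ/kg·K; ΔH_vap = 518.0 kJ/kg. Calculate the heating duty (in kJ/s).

Q = 4040 kJ/s

liquid -43.8→56.1 °C: 214.78 kJ/kg
vaporisation at 56.1 °C: 518 kJ/kg
vapour 56.1→113 °C: 73.401 kJ/kg
Δh = 214.78 + 518 + 73.401 = 806.19 kJ/kg
Q = ṁ·Δh = 300.9 kg/min × 806.19 kJ/kg = 242580 kJ/min
|Q| = 4043 kW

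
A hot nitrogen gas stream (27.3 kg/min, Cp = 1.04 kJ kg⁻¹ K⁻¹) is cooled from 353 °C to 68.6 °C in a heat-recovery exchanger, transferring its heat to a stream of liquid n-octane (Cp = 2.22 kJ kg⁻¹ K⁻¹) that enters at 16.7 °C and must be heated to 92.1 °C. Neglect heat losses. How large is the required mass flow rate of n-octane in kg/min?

Heat released by hot stream: Q = 27.3 × 1.04 × (353 − 68.6) = 8074.7 kJ/min
Energy balance on cold side (adiabatic exchanger): Q = ṁ_c·Cp_c·(T_c,out − T_c,in)
ṁ_c = 8074.7 / [2.22 × (92.1 − 16.7)] = 48.239 kg/min

ṁ_c = 48.2 kg/min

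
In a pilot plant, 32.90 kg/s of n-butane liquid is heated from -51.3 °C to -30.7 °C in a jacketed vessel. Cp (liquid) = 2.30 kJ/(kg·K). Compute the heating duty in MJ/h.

Q = ṁ·Cp·ΔT = 32.90 × 2.30 × (-30.7 − -51.3) = 1558.8 kJ/s
Heating duty = 5611.7 MJ/h

Q = 5610 MJ/h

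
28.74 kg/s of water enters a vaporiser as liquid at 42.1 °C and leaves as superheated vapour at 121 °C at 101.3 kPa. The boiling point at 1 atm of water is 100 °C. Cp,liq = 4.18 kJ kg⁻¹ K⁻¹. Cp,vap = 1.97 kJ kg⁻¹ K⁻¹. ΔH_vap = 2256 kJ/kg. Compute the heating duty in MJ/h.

liquid 42.1→100 °C: 242.02 kJ/kg
vaporisation at 100 °C: 2256 kJ/kg
vapour 100→121 °C: 41.37 kJ/kg
Δh = 242.02 + 2256 + 41.37 = 2539.4 kJ/kg
Q = ṁ·Δh = 28.74 kg/s × 2539.4 kJ/kg = 72982 kJ/s
|Q| = 72982 kW = 262740 MJ/h

Q = 263000 MJ/h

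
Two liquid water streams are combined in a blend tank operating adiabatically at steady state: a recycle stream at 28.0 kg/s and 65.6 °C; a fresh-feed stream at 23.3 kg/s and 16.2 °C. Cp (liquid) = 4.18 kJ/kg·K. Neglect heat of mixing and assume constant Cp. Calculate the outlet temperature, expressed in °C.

T_out = 43.2 °C

Adiabatic, steady state ⇒ Σ ṁᵢCp,ᵢ(T_out − Tᵢ) = 0
Σ ṁᵢCp,ᵢTᵢ = 28.0×4.18×65.6 + 23.3×4.18×16.2 = 9255.6
Σ ṁᵢCp,ᵢ = 28.0×4.18 + 23.3×4.18 = 214.43
T_out = 9255.6 / 214.43 = 43.163 °C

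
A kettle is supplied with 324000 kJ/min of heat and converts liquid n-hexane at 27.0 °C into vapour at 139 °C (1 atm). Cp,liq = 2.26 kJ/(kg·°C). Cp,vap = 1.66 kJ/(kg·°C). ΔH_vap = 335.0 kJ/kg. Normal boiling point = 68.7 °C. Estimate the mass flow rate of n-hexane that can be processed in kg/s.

Δh = 2.26×(68.7−27.0) + 335.0 + 1.66×(139−68.7) = 545.94 kJ/kg
Q = 324000 kJ/min = 5400 kJ/s = 5400 kJ/s
ṁ = Q/Δh = 5400 / 545.94 = 9.8912 kg/s

ṁ = 9.89 kg/s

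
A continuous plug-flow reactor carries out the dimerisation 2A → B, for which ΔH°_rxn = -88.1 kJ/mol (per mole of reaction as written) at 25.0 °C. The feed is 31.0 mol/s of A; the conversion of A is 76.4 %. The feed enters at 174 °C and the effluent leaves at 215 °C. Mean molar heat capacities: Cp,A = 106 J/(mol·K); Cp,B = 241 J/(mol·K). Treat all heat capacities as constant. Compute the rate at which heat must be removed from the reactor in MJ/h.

Q_out = 3040 MJ/h

Extent of reaction ξ = 0.764 × 31.0 / 2 = 11.842 mol/s
Reaction term: ξ·ΔH°_rxn = 11.842 × -88.1 = -1043.3 kJ/s
Sensible, feed 174→25 °C: -489.61 kJ/s
Outlet flows (mol/s): A 7.316, B 11.842
Sensible, products 25→215 °C: 689.59 kJ/s
Q = ΔH = -843.3 kJ/s = -843.3 kW
Heat removed = 3035.9 MJ/h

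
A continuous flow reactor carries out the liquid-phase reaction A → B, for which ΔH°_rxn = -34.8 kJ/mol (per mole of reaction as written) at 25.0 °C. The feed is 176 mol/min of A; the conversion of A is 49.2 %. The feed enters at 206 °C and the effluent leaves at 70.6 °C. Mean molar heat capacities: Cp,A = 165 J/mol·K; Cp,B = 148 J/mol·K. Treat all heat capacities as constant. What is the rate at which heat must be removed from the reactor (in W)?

Extent of reaction ξ = 0.492 × 176 = 86.592 mol/min
Reaction term: ξ·ΔH°_rxn = 86.592 × -34.8 = -3013.4 kJ/min
Sensible, feed 206→25 °C: -5256.2 kJ/min
Outlet flows (mol/min): A 89.408, B 86.592
Sensible, products 25→70.6 °C: 1257.1 kJ/min
Q = ΔH = -7012.5 kJ/min = -116.88 kW
Heat removed = 116880 W

Q_out = 117000 W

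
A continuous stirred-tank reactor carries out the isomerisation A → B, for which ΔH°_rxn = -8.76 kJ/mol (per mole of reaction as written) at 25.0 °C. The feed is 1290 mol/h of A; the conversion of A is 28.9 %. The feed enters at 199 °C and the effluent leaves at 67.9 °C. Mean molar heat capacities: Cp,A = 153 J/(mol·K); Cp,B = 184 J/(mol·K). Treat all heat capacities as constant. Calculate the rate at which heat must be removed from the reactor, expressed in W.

Extent of reaction ξ = 0.289 × 1290 = 372.81 mol/h
Reaction term: ξ·ΔH°_rxn = 372.81 × -8.76 = -3265.8 kJ/h
Sensible, feed 199→25 °C: -34342 kJ/h
Outlet flows (mol/h): A 917.19, B 372.81
Sensible, products 25→67.9 °C: 8963 kJ/h
Q = ΔH = -28645 kJ/h = -7.957 kW
Heat removed = 7957 W

Q_out = 7960 W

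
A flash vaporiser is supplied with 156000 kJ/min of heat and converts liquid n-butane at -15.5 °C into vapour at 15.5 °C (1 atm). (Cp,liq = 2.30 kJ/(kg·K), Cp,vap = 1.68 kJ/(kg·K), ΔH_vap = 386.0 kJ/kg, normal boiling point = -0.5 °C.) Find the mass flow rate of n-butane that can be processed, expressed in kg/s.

Δh = 2.30×(-0.5−-15.5) + 386.0 + 1.68×(15.5−-0.5) = 447.38 kJ/kg
Q = 156000 kJ/min = 2600 kJ/s = 2600 kJ/s
ṁ = Q/Δh = 2600 / 447.38 = 5.8116 kg/s

ṁ = 5.81 kg/s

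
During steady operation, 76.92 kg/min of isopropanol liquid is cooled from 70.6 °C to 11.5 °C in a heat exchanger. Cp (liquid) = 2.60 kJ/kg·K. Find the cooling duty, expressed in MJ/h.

Q = ṁ·Cp·ΔT = 76.92 × 2.60 × (11.5 − 70.6) = -11820 kJ/min
Converting: 11820 / 60 s = 196.99 kW
Cooling duty = 709.17 MJ/h

Q_c = 709 MJ/h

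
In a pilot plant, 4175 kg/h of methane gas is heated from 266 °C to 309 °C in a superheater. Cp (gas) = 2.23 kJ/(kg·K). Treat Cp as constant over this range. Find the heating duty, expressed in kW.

Q = ṁ·Cp·ΔT = 4175 × 2.23 × (309 − 266) = 400340 kJ/h
Converting: 400340 / 3600 s = 111.21 kW

Q = 111 kW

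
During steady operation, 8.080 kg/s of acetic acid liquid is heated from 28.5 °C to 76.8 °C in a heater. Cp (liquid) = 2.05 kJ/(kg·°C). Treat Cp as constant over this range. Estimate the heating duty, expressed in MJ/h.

Q = 2880 MJ/h

Q = ṁ·Cp·ΔT = 8.080 × 2.05 × (76.8 − 28.5) = 800.04 kJ/s
Heating duty = 2880.1 MJ/h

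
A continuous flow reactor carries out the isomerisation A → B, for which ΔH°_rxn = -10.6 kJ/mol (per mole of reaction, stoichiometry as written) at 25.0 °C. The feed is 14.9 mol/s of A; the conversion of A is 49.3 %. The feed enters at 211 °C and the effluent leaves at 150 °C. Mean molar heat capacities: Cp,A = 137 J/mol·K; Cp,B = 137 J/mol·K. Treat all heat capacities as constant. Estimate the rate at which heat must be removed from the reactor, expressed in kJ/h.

Q_out = 729000 kJ/h

Extent of reaction ξ = 0.493 × 14.9 = 7.3457 mol/s
Reaction term: ξ·ΔH°_rxn = 7.3457 × -10.6 = -77.864 kJ/s
Sensible, feed 211→25 °C: -379.68 kJ/s
Outlet flows (mol/s): A 7.5543, B 7.3457
Sensible, products 25→150 °C: 255.16 kJ/s
Q = ΔH = -202.38 kJ/s = -202.38 kW
Heat removed = 728580 kJ/h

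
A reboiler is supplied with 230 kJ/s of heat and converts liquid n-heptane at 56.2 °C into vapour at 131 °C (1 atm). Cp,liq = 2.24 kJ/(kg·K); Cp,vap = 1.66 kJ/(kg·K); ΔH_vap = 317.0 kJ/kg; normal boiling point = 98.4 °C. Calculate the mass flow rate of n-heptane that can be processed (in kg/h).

Δh = 2.24×(98.4−56.2) + 317.0 + 1.66×(131−98.4) = 465.64 kJ/kg
Q = 230 kJ/s = 230 kJ/s = 828000 kJ/h
ṁ = Q/Δh = 828000 / 465.64 = 1778.2 kg/h

ṁ = 1780 kg/h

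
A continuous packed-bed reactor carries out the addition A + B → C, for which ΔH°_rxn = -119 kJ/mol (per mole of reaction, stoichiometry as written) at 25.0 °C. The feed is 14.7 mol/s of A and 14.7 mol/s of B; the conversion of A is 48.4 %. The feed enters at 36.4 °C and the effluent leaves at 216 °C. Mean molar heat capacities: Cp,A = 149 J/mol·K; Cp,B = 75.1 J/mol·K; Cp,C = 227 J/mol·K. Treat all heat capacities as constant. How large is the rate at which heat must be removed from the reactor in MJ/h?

Q_out = 904 MJ/h

Extent of reaction ξ = 0.484 × 14.7 = 7.1148 mol/s
Reaction term: ξ·ΔH°_rxn = 7.1148 × -119 = -846.66 kJ/s
Sensible, feed 36.4→25 °C: -37.555 kJ/s
Outlet flows (mol/s): A 7.5852, B 7.5852, C 7.1148
Sensible, products 25→216 °C: 633.15 kJ/s
Q = ΔH = -251.07 kJ/s = -251.07 kW
Heat removed = 903.85 MJ/h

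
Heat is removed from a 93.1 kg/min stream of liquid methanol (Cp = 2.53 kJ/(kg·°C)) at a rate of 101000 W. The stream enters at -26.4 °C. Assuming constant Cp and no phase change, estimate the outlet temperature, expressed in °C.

Q = 101000 W = 6060 kJ/min
ΔT = Q/(ṁ·Cp) = 6060/(93.1×2.53) = 25.728 K
T_out = -26.4 − 25.728 = -52.128 °C

T_out = -52.1 °C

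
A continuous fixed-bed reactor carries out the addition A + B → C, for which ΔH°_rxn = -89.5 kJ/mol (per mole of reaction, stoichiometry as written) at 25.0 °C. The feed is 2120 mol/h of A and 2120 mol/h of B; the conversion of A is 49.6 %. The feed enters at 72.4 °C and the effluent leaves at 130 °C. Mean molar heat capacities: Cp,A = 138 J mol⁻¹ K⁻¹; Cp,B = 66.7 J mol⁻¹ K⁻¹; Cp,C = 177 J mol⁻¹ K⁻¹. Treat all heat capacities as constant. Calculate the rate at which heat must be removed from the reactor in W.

Q_out = 20000 W

Extent of reaction ξ = 0.496 × 2120 = 1051.5 mol/h
Reaction term: ξ·ΔH°_rxn = 1051.5 × -89.5 = -94111 kJ/h
Sensible, feed 72.4→25 °C: -20570 kJ/h
Outlet flows (mol/h): A 1068.5, B 1068.5, C 1051.5
Sensible, products 25→130 °C: 42508 kJ/h
Q = ΔH = -72173 kJ/h = -20.048 kW
Heat removed = 20048 W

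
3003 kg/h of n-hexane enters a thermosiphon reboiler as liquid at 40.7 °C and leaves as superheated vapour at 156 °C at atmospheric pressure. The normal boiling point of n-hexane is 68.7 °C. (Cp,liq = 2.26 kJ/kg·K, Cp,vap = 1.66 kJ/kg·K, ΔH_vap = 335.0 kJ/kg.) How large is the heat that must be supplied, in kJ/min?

Q = 27200 kJ/min

liquid 40.7→68.7 °C: 63.28 kJ/kg
vaporisation at 68.7 °C: 335 kJ/kg
vapour 68.7→156 °C: 144.92 kJ/kg
Δh = 63.28 + 335 + 144.92 = 543.2 kJ/kg
Q = ṁ·Δh = 3003 kg/h × 543.2 kJ/kg = 1.6312e+06 kJ/h
|Q| = 453.12 kW = 27187 kJ/min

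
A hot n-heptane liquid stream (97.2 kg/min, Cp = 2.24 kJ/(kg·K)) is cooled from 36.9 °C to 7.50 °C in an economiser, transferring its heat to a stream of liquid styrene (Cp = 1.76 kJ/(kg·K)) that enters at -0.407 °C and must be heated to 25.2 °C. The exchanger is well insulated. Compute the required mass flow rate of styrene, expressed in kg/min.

ṁ_c = 142 kg/min

Heat released by hot stream: Q = 97.2 × 2.24 × (36.9 − 7.50) = 6401.2 kJ/min
Energy balance on cold side (adiabatic exchanger): Q = ṁ_c·Cp_c·(T_c,out − T_c,in)
ṁ_c = 6401.2 / [1.76 × (25.2 − -0.407)] = 142.03 kg/min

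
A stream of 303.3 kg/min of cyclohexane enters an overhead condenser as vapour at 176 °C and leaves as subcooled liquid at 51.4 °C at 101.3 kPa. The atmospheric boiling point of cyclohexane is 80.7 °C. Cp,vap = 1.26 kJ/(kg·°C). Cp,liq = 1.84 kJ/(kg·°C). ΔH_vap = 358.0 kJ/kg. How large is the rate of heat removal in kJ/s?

Q_c = 2690 kJ/s

vapour 176→80.7 °C: -120.08 kJ/kg
condensation at 80.7 °C: -358 kJ/kg
liquid 80.7→51.4 °C: -53.912 kJ/kg
Δh = -120.08 + -358 + -53.912 = -531.99 kJ/kg
Q = ṁ·Δh = 303.3 kg/min × -531.99 kJ/kg = -161350 kJ/min
|Q| = 2689.2 kW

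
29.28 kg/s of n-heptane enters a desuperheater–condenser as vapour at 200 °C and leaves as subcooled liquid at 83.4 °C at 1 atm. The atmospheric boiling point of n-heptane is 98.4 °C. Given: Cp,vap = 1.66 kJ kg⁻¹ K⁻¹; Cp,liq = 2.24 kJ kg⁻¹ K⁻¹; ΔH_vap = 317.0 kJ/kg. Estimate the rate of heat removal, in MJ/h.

Q_c = 54700 MJ/h

vapour 200→98.4 °C: -168.66 kJ/kg
condensation at 98.4 °C: -317 kJ/kg
liquid 98.4→83.4 °C: -33.6 kJ/kg
Δh = -168.66 + -317 + -33.6 = -519.26 kJ/kg
Q = ṁ·Δh = 29.28 kg/s × -519.26 kJ/kg = -15204 kJ/s
|Q| = 15204 kW = 54734 MJ/h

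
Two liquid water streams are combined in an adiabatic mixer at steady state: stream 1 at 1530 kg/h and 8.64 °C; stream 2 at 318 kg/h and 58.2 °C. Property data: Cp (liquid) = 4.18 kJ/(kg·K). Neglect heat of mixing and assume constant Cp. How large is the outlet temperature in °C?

T_out = 17.2 °C

Energy balance with Q = 0: Σ ṁᵢCp,ᵢ(T_out − Tᵢ) = 0
Σ ṁᵢCp,ᵢTᵢ = 1530×4.18×8.64 + 318×4.18×58.2 = 132620
Σ ṁᵢCp,ᵢ = 1530×4.18 + 318×4.18 = 7724.6
T_out = 132620 / 7724.6 = 17.168 °C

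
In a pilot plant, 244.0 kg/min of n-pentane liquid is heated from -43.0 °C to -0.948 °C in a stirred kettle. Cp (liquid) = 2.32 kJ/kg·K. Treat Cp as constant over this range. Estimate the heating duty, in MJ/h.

Q = ṁ·Cp·ΔT = 244.0 × 2.32 × (-0.948 − -43.0) = 23805 kJ/min
Converting: 23805 / 60 s = 396.75 kW
Heating duty = 1428.3 MJ/h

Q = 1430 MJ/h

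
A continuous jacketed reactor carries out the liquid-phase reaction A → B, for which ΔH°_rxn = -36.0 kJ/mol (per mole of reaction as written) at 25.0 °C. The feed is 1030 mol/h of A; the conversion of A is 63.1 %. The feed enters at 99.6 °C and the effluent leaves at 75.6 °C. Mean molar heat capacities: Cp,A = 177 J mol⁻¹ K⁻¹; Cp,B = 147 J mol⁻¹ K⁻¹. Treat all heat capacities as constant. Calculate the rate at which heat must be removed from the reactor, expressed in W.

Q_out = 7990 W

Extent of reaction ξ = 0.631 × 1030 = 649.93 mol/h
Reaction term: ξ·ΔH°_rxn = 649.93 × -36.0 = -23397 kJ/h
Sensible, feed 99.6→25 °C: -13600 kJ/h
Outlet flows (mol/h): A 380.07, B 649.93
Sensible, products 25→75.6 °C: 8238.3 kJ/h
Q = ΔH = -28760 kJ/h = -7.9888 kW
Heat removed = 7988.8 W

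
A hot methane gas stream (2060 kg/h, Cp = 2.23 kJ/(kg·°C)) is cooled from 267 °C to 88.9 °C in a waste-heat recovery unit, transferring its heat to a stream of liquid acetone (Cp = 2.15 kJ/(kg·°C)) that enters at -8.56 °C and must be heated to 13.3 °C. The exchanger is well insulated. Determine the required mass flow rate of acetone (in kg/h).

Heat released by hot stream: Q = 2060 × 2.23 × (267 − 88.9) = 818160 kJ/h
Energy balance on cold side (adiabatic exchanger): Q = ṁ_c·Cp_c·(T_c,out − T_c,in)
ṁ_c = 818160 / [2.15 × (13.3 − -8.56)] = 17408 kg/h

ṁ_c = 17400 kg/h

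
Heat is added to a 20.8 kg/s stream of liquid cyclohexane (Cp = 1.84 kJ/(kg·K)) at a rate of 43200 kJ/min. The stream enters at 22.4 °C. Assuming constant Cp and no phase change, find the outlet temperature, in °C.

T_out = 41.2 °C

Q = 43200 kJ/min = 720 kJ/s
ΔT = Q/(ṁ·Cp) = 720/(20.8×1.84) = 18.813 K
T_out = 22.4 + 18.813 = 41.213 °C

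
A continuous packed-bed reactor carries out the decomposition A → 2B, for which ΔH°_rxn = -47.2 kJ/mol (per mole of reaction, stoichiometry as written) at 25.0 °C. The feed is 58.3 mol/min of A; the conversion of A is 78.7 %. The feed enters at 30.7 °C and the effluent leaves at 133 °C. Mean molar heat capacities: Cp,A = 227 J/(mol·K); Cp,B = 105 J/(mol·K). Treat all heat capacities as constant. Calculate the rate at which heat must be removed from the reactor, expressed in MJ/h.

Q_out = 53.8 MJ/h

Extent of reaction ξ = 0.787 × 58.3 = 45.882 mol/min
Reaction term: ξ·ΔH°_rxn = 45.882 × -47.2 = -2165.6 kJ/min
Sensible, feed 30.7→25 °C: -75.434 kJ/min
Outlet flows (mol/min): A 12.418, B 91.764
Sensible, products 25→133 °C: 1345 kJ/min
Q = ΔH = -896.03 kJ/min = -14.934 kW
Heat removed = 53.762 MJ/h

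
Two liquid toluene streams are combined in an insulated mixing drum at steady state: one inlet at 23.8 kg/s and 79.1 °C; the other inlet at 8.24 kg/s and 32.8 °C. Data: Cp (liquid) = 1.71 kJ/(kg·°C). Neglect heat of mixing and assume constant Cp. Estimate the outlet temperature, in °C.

Adiabatic, steady state ⇒ Σ ṁᵢCp,ᵢ(T_out − Tᵢ) = 0
T_out = Σ ṁᵢCp,ᵢTᵢ / Σ ṁᵢCp,ᵢ
      = 3681.4 / 54.788 = 67.193 °C

T_out = 67.2 °C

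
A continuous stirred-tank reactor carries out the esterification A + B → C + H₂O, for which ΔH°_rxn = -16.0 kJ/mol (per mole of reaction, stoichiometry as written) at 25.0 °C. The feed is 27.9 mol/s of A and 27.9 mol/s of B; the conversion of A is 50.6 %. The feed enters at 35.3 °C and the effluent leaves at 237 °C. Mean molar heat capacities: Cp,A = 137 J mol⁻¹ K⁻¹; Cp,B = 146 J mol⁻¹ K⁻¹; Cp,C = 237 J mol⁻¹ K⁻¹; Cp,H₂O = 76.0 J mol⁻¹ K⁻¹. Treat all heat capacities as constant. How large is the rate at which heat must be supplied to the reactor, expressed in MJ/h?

Extent of reaction ξ = 0.506 × 27.9 = 14.117 mol/s
Reaction term: ξ·ΔH°_rxn = 14.117 × -16.0 = -225.88 kJ/s
Sensible, feed 35.3→25 °C: -81.326 kJ/s
Outlet flows (mol/s): A 13.783, B 13.783, C 14.117, H₂O 14.117
Sensible, products 25→237 °C: 1763.7 kJ/s
Q = ΔH = 1456.5 kJ/s = 1456.5 kW
Heat supplied = 5243.3 MJ/h

Q_in = 5240 MJ/h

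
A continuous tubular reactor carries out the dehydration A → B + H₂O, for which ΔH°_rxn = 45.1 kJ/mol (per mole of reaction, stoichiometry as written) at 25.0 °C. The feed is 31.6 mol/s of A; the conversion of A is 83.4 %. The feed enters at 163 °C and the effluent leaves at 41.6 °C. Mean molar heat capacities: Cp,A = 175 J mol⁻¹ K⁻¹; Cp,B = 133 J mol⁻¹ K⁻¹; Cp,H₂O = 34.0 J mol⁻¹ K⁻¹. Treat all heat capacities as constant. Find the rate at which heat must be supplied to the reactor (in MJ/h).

Extent of reaction ξ = 0.834 × 31.6 = 26.354 mol/s
Reaction term: ξ·ΔH°_rxn = 26.354 × 45.1 = 1188.6 kJ/s
Sensible, feed 163→25 °C: -763.14 kJ/s
Outlet flows (mol/s): A 5.2456, B 26.354, H₂O 26.354
Sensible, products 25→41.6 °C: 88.298 kJ/s
Q = ΔH = 513.74 kJ/s = 513.74 kW
Heat supplied = 1849.5 MJ/h

Q_in = 1850 MJ/h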